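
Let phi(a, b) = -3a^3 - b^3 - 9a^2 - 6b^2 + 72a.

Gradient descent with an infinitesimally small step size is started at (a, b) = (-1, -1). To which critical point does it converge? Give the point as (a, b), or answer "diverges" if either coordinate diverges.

phi is separable, so gradient descent decouples: a follows -∂phi/∂a, b follows -∂phi/∂b.
∂phi/∂a = -9(a - 2)(a + 4); at a=-1 this is 81, so a decreases.
∂phi/∂b = -3b(b + 4); at b=-1 this is 9, so b decreases.
a converges to its nearest critical value -4 (a local min of the a-part); b converges to -4. The iterate converges to (-4, -4).

(-4, -4)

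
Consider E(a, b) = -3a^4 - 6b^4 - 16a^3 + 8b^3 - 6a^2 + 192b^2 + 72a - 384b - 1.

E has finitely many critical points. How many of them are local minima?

1

E separates as a function of a plus a function of b, so ∇E=0 decouples.
∂E/∂a = -12(a - 1)(a + 2)(a + 3) = 0 at a ∈ {-3, -2, 1}; ∂E/∂b = -24(b - 4)(b - 1)(b + 4) = 0 at b ∈ {-4, 1, 4}.
The Hessian is diagonal: diag(E_aa, E_bb). Second derivatives: E_aa(-3)=-48, E_aa(-2)=36, E_aa(1)=-144; E_bb(-4)=-960, E_bb(1)=360, E_bb(4)=-576.
Local minima occur where both diagonal entries positive: (-2, 1). Count: 1.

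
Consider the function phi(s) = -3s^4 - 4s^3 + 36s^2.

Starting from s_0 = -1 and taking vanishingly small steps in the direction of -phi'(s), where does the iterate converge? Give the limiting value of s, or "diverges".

phi'(s) = -12s(s - 2)(s + 3), so phi'(-1) = -72.
Gradient descent moves in the -phi' direction, i.e. s is increasing.
The nearest critical point in that direction is s = 0, where phi'' = 72 > 0 (a local minimum). The iterate converges there.

0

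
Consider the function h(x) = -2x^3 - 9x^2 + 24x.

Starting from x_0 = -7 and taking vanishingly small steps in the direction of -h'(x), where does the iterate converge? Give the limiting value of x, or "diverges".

-4

h'(x) = -6(x - 1)(x + 4), so h'(-7) = -144.
Gradient descent moves in the -h' direction, i.e. x is increasing.
The nearest critical point in that direction is x = -4, where h'' = 30 > 0 (a local minimum). The iterate converges there.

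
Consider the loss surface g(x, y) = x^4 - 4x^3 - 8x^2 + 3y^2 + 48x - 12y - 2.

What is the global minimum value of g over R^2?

-94

g(x,y) separates as P(x) + Q(y) − 2, so its minimum is min P + min Q − 2.
P'(x) = 4(x - 3)(x - 2)(x + 2) vanishes at x ∈ {-2, 2, 3}; Q'(y) = 6y - 12 vanishes at y ∈ {2}.
Local minima of P (where P''>0): P(-2)=-80, P(3)=45. Local minima of Q: Q(2)=-12.
So the global minimum of g is P(-2) + Q(2) − 2 = -80 − 12 − 2 = -94, attained at (-2, 2).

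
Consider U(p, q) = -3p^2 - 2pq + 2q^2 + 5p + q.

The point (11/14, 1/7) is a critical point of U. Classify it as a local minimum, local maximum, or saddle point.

The Hessian of U is constant: H = [[-6, -2], [-2, 4]].
det(H) = (-6)·4 − (-2)² = -28.
Since det(H) < 0, H is indefinite and the critical point is a saddle point.

saddle point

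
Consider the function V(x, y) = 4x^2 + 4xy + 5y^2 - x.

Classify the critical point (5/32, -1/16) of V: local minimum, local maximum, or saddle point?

The Hessian of V is constant: H = [[8, 4], [4, 10]].
det(H) = 8·10 − 4² = 64.
det(H) > 0 and tr(H) = 18 > 0, so H is positive definite and the point is a local minimum.

local minimum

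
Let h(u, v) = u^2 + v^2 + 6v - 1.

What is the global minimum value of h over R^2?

h(u,v) separates as P(u) + Q(v) − 1, so its minimum is min P + min Q − 1.
P'(u) = 2u vanishes at u ∈ {0}; Q'(v) = 2v + 6 vanishes at v ∈ {-3}.
Local minima of P (where P''>0): P(0)=0. Local minima of Q: Q(-3)=-9.
So the global minimum of h is P(0) + Q(-3) − 1 = 0 − 9 − 1 = -10, attained at (0, -3).

-10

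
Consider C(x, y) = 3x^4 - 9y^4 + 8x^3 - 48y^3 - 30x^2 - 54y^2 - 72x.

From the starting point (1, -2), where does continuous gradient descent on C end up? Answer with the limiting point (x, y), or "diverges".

(2, -1)

C is separable, so gradient descent decouples: x follows -∂C/∂x, y follows -∂C/∂y.
∂C/∂x = 12(x - 2)(x + 1)(x + 3); at x=1 this is -96, so x increases.
∂C/∂y = -36y(y + 1)(y + 3); at y=-2 this is -72, so y increases.
x converges to its nearest critical value 2 (a local min of the x-part); y converges to -1. The iterate converges to (2, -1).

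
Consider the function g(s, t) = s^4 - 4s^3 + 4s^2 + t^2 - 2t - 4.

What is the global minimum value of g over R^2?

g(s,t) separates as P(s) + Q(t) − 4, so its minimum is min P + min Q − 4.
P'(s) = 4s(s - 2)(s - 1) vanishes at s ∈ {0, 1, 2}; Q'(t) = 2(t - 1) vanishes at t ∈ {1}.
Local minima of P (where P''>0): P(0)=0, P(2)=0. Local minima of Q: Q(1)=-1.
So the global minimum of g is P(0) + Q(1) − 4 = 0 − 1 − 4 = -5, attained at (0, 1).

-5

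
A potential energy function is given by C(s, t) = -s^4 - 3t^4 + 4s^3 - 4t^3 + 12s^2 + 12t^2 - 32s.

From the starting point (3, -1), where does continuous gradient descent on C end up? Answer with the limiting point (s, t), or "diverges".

(1, 0)

C is separable, so gradient descent decouples: s follows -∂C/∂s, t follows -∂C/∂t.
∂C/∂s = -4(s - 4)(s - 1)(s + 2); at s=3 this is 40, so s decreases.
∂C/∂t = -12t(t - 1)(t + 2); at t=-1 this is -24, so t increases.
s converges to its nearest critical value 1 (a local min of the s-part); t converges to 0. The iterate converges to (1, 0).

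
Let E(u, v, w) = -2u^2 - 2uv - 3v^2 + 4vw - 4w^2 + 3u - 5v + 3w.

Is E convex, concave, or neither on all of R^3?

concave

E is quadratic, so its Hessian is the constant matrix H = [[-4, -2, 0], [-2, -6, 4], [0, 4, -8]].
Leading principal minors: -4, 20, -96.
Signs alternate −, +, − ⇒ H ≺ 0 ⇒ concave.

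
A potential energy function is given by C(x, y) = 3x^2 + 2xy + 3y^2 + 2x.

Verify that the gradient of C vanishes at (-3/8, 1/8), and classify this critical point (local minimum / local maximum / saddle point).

local minimum

∇C = (6x + 2y + 2, 2x + 6y); substituting (-3/8, 1/8) gives ∇C = (0, 0), so (-3/8, 1/8) is indeed a critical point.
The Hessian of C is constant: H = [[6, 2], [2, 6]].
det(H) = 6·6 − 2² = 32.
det(H) > 0 and tr(H) = 12 > 0, so H is positive definite and the point is a local minimum.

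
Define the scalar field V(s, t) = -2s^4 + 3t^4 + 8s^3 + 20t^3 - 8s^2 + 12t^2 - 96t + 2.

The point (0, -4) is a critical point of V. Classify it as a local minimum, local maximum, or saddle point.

The mixed partial ∂²V/∂s∂t is 0, so the Hessian at any point is diag(V_ss, V_tt) = diag(8(-3s^2 + 6s - 2), 12(3t^2 + 10t + 2)).
At (0, -4): H = diag(-16, 120).
The eigenvalues have opposite signs, so H is indefinite: a saddle point.

saddle point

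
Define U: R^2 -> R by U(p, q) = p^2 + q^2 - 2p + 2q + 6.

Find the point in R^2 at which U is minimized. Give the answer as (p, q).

U(p,q) separates as A(p) + B(q) + 6, so its minimum is min A + min B + 6.
A'(p) = 2p - 2 vanishes at p ∈ {1}; B'(q) = 2q + 2 vanishes at q ∈ {-1}.
Local minima of A (where A''>0): A(1)=-1. Local minima of B: B(-1)=-1.
So the global minimum of U is A(1) + B(-1) + 6 = -1 − 1 + 6 = 4, attained at (1, -1).

(1, -1)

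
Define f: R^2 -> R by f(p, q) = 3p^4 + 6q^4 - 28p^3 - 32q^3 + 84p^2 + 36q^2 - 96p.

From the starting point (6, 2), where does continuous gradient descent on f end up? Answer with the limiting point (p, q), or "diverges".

f is separable, so gradient descent decouples: p follows -∂f/∂p, q follows -∂f/∂q.
∂f/∂p = 12(p - 4)(p - 2)(p - 1); at p=6 this is 480, so p decreases.
∂f/∂q = 24q(q - 3)(q - 1); at q=2 this is -48, so q increases.
p converges to its nearest critical value 4 (a local min of the p-part); q converges to 3. The iterate converges to (4, 3).

(4, 3)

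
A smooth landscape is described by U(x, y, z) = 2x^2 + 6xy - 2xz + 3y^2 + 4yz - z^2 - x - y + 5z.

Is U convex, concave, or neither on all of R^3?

U is quadratic, so its Hessian is the constant matrix H = [[4, 6, -2], [6, 6, 4], [-2, 4, -2]].
Leading principal minors: 4, -12, -160.
Neither pattern holds ⇒ H is indefinite ⇒ neither convex nor concave.

neither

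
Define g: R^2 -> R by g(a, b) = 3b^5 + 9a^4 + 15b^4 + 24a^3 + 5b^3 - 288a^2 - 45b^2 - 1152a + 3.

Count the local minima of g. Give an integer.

g separates as a function of a plus a function of b, so ∇g=0 decouples.
∂g/∂a = 36(a - 4)(a + 2)(a + 4) = 0 at a ∈ {-4, -2, 4}; ∂g/∂b = 15b(b - 1)(b + 2)(b + 3) = 0 at b ∈ {-3, -2, 0, 1}.
The Hessian is diagonal: diag(g_aa, g_bb). Second derivatives: g_aa(-4)=576, g_aa(-2)=-432, g_aa(4)=1728; g_bb(-3)=-180, g_bb(-2)=90, g_bb(0)=-90, g_bb(1)=180.
Local minima occur where both diagonal entries positive: (-4, -2), (-4, 1), (4, -2), (4, 1). Count: 4.

4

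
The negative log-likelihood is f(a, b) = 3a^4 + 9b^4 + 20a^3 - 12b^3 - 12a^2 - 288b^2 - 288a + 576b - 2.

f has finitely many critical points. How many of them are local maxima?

1

f separates as a function of a plus a function of b, so ∇f=0 decouples.
∂f/∂a = 12(a - 2)(a + 3)(a + 4) = 0 at a ∈ {-4, -3, 2}; ∂f/∂b = 36(b - 4)(b - 1)(b + 4) = 0 at b ∈ {-4, 1, 4}.
The Hessian is diagonal: diag(f_aa, f_bb). Second derivatives: f_aa(-4)=72, f_aa(-3)=-60, f_aa(2)=360; f_bb(-4)=1440, f_bb(1)=-540, f_bb(4)=864.
Local maxima occur where both diagonal entries negative: (-3, 1). Count: 1.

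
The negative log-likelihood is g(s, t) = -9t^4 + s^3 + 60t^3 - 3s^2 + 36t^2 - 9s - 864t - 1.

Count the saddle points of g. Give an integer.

g separates as a function of s plus a function of t, so ∇g=0 decouples.
∂g/∂s = 3(s - 3)(s + 1) = 0 at s ∈ {-1, 3}; ∂g/∂t = -36(t - 4)(t - 3)(t + 2) = 0 at t ∈ {-2, 3, 4}.
The Hessian is diagonal: diag(g_ss, g_tt). Second derivatives: g_ss(-1)=-12, g_ss(3)=12; g_tt(-2)=-1080, g_tt(3)=180, g_tt(4)=-216.
Saddle points occur where the two diagonal entries have opposite signs: (-1, 3), (3, -2), (3, 4). Count: 3.

3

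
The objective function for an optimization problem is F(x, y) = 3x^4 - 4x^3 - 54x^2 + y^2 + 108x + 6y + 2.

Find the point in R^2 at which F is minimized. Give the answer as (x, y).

F(x,y) separates as P(x) + Q(y) + 2, so its minimum is min P + min Q + 2.
P'(x) = 12(x - 3)(x - 1)(x + 3) vanishes at x ∈ {-3, 1, 3}; Q'(y) = 2y + 6 vanishes at y ∈ {-3}.
Local minima of P (where P''>0): P(-3)=-459, P(3)=-27. Local minima of Q: Q(-3)=-9.
So the global minimum of F is P(-3) + Q(-3) + 2 = -459 − 9 + 2 = -466, attained at (-3, -3).

(-3, -3)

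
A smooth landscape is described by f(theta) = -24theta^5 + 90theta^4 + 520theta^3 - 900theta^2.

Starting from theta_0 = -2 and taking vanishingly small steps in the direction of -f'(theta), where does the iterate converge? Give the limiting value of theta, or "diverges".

-3

f'(theta) = -120theta(theta - 5)(theta - 1)(theta + 3), so f'(-2) = 5040.
Gradient descent moves in the -f' direction, i.e. theta is decreasing.
The nearest critical point in that direction is theta = -3, where f'' = 11520 > 0 (a local minimum). The iterate converges there.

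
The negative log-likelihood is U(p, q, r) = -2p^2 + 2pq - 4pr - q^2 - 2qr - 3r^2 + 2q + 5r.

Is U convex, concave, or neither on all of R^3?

neither

U is quadratic, so its Hessian is the constant matrix H = [[-4, 2, -4], [2, -2, -2], [-4, -2, -6]].
Leading principal minors: -4, 4, 56.
Neither pattern holds ⇒ H is indefinite ⇒ neither convex nor concave.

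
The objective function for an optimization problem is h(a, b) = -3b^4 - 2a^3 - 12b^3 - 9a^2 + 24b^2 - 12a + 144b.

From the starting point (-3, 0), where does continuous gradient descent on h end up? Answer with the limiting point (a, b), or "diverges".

(-2, -2)

h is separable, so gradient descent decouples: a follows -∂h/∂a, b follows -∂h/∂b.
∂h/∂a = -6(a + 1)(a + 2); at a=-3 this is -12, so a increases.
∂h/∂b = -12(b - 2)(b + 2)(b + 3); at b=0 this is 144, so b decreases.
a converges to its nearest critical value -2 (a local min of the a-part); b converges to -2. The iterate converges to (-2, -2).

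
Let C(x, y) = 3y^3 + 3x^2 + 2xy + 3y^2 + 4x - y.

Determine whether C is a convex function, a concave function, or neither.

The term 3y^3 is cubic, so the Hessian is not constant.
∂²C/∂y² = 18y + 6, which takes both signs as y varies (negative for sufficiently negative y). A diagonal entry of the Hessian changing sign means the Hessian is neither positive- nor negative-semidefinite on all of R^2.

neither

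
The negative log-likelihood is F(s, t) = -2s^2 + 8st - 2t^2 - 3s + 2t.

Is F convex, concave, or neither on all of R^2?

F is quadratic, so its Hessian is the constant matrix H = [[-4, 8], [8, -4]].
det(H) = -48, tr(H) = -8.
det(H) < 0, so H is indefinite: neither convex nor concave.

neither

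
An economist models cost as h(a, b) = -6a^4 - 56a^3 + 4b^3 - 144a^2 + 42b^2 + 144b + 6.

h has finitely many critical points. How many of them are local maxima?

2

h separates as a function of a plus a function of b, so ∇h=0 decouples.
∂h/∂a = -24a(a + 3)(a + 4) = 0 at a ∈ {-4, -3, 0}; ∂h/∂b = 12(b + 3)(b + 4) = 0 at b ∈ {-4, -3}.
The Hessian is diagonal: diag(h_aa, h_bb). Second derivatives: h_aa(-4)=-96, h_aa(-3)=72, h_aa(0)=-288; h_bb(-4)=-12, h_bb(-3)=12.
Local maxima occur where both diagonal entries negative: (-4, -4), (0, -4). Count: 2.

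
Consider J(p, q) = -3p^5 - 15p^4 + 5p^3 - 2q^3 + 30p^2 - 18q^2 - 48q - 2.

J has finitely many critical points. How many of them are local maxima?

J separates as a function of p plus a function of q, so ∇J=0 decouples.
∂J/∂p = -15p(p - 1)(p + 1)(p + 4) = 0 at p ∈ {-4, -1, 0, 1}; ∂J/∂q = -6(q + 2)(q + 4) = 0 at q ∈ {-4, -2}.
The Hessian is diagonal: diag(J_pp, J_qq). Second derivatives: J_pp(-4)=900, J_pp(-1)=-90, J_pp(0)=60, J_pp(1)=-150; J_qq(-4)=12, J_qq(-2)=-12.
Local maxima occur where both diagonal entries negative: (-1, -2), (1, -2). Count: 2.

2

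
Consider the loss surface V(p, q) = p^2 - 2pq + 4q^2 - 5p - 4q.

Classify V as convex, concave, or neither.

convex

V is quadratic, so its Hessian is the constant matrix H = [[2, -2], [-2, 8]].
det(H) = 12, tr(H) = 10.
det(H) > 0 and tr(H) > 0, so H is positive definite everywhere: convex.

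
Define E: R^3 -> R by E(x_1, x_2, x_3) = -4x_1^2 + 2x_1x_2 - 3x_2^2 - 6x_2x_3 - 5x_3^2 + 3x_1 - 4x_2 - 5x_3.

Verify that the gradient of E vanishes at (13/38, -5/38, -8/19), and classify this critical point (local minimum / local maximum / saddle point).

local maximum

∇E = (-8x_1 + 2x_2 + 3, 2x_1 - 6x_2 - 6x_3 - 4, -6x_2 - 10x_3 - 5); substituting (13/38, -5/38, -8/19) gives ∇E = (0, 0, 0), so (13/38, -5/38, -8/19) is indeed a critical point.
The Hessian is constant: H = [[-8, 2, 0], [2, -6, -6], [0, -6, -10]].
Leading principal minors: Δ₁ = -8, Δ₂ = 44, Δ₃ = -152.
The minors alternate sign starting negative (−, +, −), so H is negative definite: a local maximum.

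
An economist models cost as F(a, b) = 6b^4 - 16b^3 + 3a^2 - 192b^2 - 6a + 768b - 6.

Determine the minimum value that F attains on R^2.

-3593

F(a,b) separates as P(a) + Q(b) − 6, so its minimum is min P + min Q − 6.
P'(a) = 6a - 6 vanishes at a ∈ {1}; Q'(b) = 24(b - 4)(b - 2)(b + 4) vanishes at b ∈ {-4, 2, 4}.
Local minima of P (where P''>0): P(1)=-3. Local minima of Q: Q(-4)=-3584, Q(4)=512.
So the global minimum of F is P(1) + Q(-4) − 6 = -3 − 3584 − 6 = -3593, attained at (1, -4).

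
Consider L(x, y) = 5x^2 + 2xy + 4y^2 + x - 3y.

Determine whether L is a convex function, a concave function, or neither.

convex

L is quadratic, so its Hessian is the constant matrix H = [[10, 2], [2, 8]].
det(H) = 76, tr(H) = 18.
det(H) > 0 and tr(H) > 0, so H is positive definite everywhere: convex.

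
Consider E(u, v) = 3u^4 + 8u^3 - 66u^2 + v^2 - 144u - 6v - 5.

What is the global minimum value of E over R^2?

-581

E(u,v) separates as P(u) + Q(v) − 5, so its minimum is min P + min Q − 5.
P'(u) = 12(u - 3)(u + 1)(u + 4) vanishes at u ∈ {-4, -1, 3}; Q'(v) = 2v - 6 vanishes at v ∈ {3}.
Local minima of P (where P''>0): P(-4)=-224, P(3)=-567. Local minima of Q: Q(3)=-9.
So the global minimum of E is P(3) + Q(3) − 5 = -567 − 9 − 5 = -581, attained at (3, 3).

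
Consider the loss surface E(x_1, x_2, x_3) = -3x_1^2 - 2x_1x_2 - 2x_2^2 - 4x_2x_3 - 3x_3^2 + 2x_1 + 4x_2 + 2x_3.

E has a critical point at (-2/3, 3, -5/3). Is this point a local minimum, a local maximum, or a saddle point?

The Hessian is constant: H = [[-6, -2, 0], [-2, -4, -4], [0, -4, -6]].
Leading principal minors: Δ₁ = -6, Δ₂ = 20, Δ₃ = -24.
The minors alternate sign starting negative (−, +, −), so H is negative definite: a local maximum.

local maximum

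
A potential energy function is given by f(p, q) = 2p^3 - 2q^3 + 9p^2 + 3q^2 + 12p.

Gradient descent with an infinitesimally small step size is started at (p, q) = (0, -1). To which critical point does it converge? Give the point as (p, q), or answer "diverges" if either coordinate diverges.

f is separable, so gradient descent decouples: p follows -∂f/∂p, q follows -∂f/∂q.
∂f/∂p = 6(p + 1)(p + 2); at p=0 this is 12, so p decreases.
∂f/∂q = -6q(q - 1); at q=-1 this is -12, so q increases.
p converges to its nearest critical value -1 (a local min of the p-part); q converges to 0. The iterate converges to (-1, 0).

(-1, 0)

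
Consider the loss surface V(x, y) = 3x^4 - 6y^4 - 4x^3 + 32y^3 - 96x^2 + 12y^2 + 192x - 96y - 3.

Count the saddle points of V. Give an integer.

V separates as a function of x plus a function of y, so ∇V=0 decouples.
∂V/∂x = 12(x - 4)(x - 1)(x + 4) = 0 at x ∈ {-4, 1, 4}; ∂V/∂y = -24(y - 4)(y - 1)(y + 1) = 0 at y ∈ {-1, 1, 4}.
The Hessian is diagonal: diag(V_xx, V_yy). Second derivatives: V_xx(-4)=480, V_xx(1)=-180, V_xx(4)=288; V_yy(-1)=-240, V_yy(1)=144, V_yy(4)=-360.
Saddle points occur where the two diagonal entries have opposite signs: (-4, -1), (-4, 4), (1, 1), (4, -1), (4, 4). Count: 5.

5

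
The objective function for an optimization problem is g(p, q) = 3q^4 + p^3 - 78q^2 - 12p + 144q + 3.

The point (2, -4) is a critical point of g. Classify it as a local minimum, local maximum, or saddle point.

local minimum

The mixed partial ∂²g/∂p∂q is 0, so the Hessian at any point is diag(g_pp, g_qq) = diag(6p, 12(3q^2 - 13)).
At (2, -4): H = diag(12, 420).
Both eigenvalues are positive, so H is positive definite: a local minimum.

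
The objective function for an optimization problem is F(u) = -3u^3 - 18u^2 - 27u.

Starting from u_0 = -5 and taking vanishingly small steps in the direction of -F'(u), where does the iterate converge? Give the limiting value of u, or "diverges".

-3

F'(u) = -9(u + 1)(u + 3), so F'(-5) = -72.
Gradient descent moves in the -F' direction, i.e. u is increasing.
The nearest critical point in that direction is u = -3, where F'' = 18 > 0 (a local minimum). The iterate converges there.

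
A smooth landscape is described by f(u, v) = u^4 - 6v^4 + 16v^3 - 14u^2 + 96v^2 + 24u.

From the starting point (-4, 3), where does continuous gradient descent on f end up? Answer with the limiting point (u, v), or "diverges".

(-3, 0)

f is separable, so gradient descent decouples: u follows -∂f/∂u, v follows -∂f/∂v.
∂f/∂u = 4(u - 2)(u - 1)(u + 3); at u=-4 this is -120, so u increases.
∂f/∂v = -24v(v - 4)(v + 2); at v=3 this is 360, so v decreases.
u converges to its nearest critical value -3 (a local min of the u-part); v converges to 0. The iterate converges to (-3, 0).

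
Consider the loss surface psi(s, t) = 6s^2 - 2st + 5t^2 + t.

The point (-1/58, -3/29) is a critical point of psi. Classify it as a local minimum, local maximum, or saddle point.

local minimum

The Hessian of psi is constant: H = [[12, -2], [-2, 10]].
det(H) = 12·10 − (-2)² = 116.
det(H) > 0 and tr(H) = 22 > 0, so H is positive definite and the point is a local minimum.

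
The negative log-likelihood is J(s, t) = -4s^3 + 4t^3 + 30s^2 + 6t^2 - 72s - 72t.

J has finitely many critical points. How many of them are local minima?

J separates as a function of s plus a function of t, so ∇J=0 decouples.
∂J/∂s = -12(s - 3)(s - 2) = 0 at s ∈ {2, 3}; ∂J/∂t = 12(t - 2)(t + 3) = 0 at t ∈ {-3, 2}.
The Hessian is diagonal: diag(J_ss, J_tt). Second derivatives: J_ss(2)=12, J_ss(3)=-12; J_tt(-3)=-60, J_tt(2)=60.
Local minima occur where both diagonal entries positive: (2, 2). Count: 1.

1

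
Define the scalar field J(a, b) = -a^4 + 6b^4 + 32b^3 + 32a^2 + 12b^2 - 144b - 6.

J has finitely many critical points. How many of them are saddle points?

5

J separates as a function of a plus a function of b, so ∇J=0 decouples.
∂J/∂a = -4a(a - 4)(a + 4) = 0 at a ∈ {-4, 0, 4}; ∂J/∂b = 24(b - 1)(b + 2)(b + 3) = 0 at b ∈ {-3, -2, 1}.
The Hessian is diagonal: diag(J_aa, J_bb). Second derivatives: J_aa(-4)=-128, J_aa(0)=64, J_aa(4)=-128; J_bb(-3)=96, J_bb(-2)=-72, J_bb(1)=288.
Saddle points occur where the two diagonal entries have opposite signs: (-4, -3), (-4, 1), (0, -2), (4, -3), (4, 1). Count: 5.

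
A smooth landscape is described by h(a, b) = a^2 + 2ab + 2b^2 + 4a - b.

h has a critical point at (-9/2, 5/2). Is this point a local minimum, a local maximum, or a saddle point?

local minimum

The Hessian of h is constant: H = [[2, 2], [2, 4]].
det(H) = 2·4 − 2² = 4.
det(H) > 0 and tr(H) = 6 > 0, so H is positive definite and the point is a local minimum.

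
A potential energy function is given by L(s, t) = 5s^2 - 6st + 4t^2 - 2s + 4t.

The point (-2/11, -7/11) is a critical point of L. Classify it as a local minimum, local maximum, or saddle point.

The Hessian of L is constant: H = [[10, -6], [-6, 8]].
det(H) = 10·8 − (-6)² = 44.
det(H) > 0 and tr(H) = 18 > 0, so H is positive definite and the point is a local minimum.

local minimum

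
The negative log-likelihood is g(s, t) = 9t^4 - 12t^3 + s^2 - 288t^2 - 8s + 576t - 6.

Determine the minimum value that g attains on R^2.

-3862

g(s,t) separates as P(s) + Q(t) − 6, so its minimum is min P + min Q − 6.
P'(s) = 2s - 8 vanishes at s ∈ {4}; Q'(t) = 36(t - 4)(t - 1)(t + 4) vanishes at t ∈ {-4, 1, 4}.
Local minima of P (where P''>0): P(4)=-16. Local minima of Q: Q(-4)=-3840, Q(4)=-768.
So the global minimum of g is P(4) + Q(-4) − 6 = -16 − 3840 − 6 = -3862, attained at (4, -4).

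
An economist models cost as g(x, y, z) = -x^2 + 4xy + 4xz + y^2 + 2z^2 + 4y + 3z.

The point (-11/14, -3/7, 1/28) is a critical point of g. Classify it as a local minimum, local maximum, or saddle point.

The Hessian is constant: H = [[-2, 4, 4], [4, 2, 0], [4, 0, 4]].
Leading principal minors: Δ₁ = -2, Δ₂ = -20, Δ₃ = -112.
The minors fit neither the all-positive nor the alternating-sign pattern, so H is indefinite: a saddle point.

saddle point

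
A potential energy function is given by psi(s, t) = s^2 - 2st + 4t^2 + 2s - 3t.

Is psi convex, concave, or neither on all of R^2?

convex

psi is quadratic, so its Hessian is the constant matrix H = [[2, -2], [-2, 8]].
det(H) = 12, tr(H) = 10.
det(H) > 0 and tr(H) > 0, so H is positive definite everywhere: convex.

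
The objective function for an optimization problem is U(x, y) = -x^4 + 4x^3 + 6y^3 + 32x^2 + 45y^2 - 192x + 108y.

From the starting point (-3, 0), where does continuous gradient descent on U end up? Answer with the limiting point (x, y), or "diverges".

(3, -2)

U is separable, so gradient descent decouples: x follows -∂U/∂x, y follows -∂U/∂y.
∂U/∂x = -4(x - 4)(x - 3)(x + 4); at x=-3 this is -168, so x increases.
∂U/∂y = 18(y + 2)(y + 3); at y=0 this is 108, so y decreases.
x converges to its nearest critical value 3 (a local min of the x-part); y converges to -2. The iterate converges to (3, -2).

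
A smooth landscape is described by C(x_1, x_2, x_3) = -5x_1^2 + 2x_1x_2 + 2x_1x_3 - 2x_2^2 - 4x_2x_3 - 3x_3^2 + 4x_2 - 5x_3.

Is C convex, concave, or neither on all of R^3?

concave

C is quadratic, so its Hessian is the constant matrix H = [[-10, 2, 2], [2, -4, -4], [2, -4, -6]].
Leading principal minors: -10, 36, -72.
Signs alternate −, +, − ⇒ H ≺ 0 ⇒ concave.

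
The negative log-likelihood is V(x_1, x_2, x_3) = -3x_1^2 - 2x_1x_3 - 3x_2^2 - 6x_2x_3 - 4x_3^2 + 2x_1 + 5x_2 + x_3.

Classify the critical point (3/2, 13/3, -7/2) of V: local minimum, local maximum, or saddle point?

The Hessian is constant: H = [[-6, 0, -2], [0, -6, -6], [-2, -6, -8]].
Leading principal minors: Δ₁ = -6, Δ₂ = 36, Δ₃ = -48.
The minors alternate sign starting negative (−, +, −), so H is negative definite: a local maximum.

local maximum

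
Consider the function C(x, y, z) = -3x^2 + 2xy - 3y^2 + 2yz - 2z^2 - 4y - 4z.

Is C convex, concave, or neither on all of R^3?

concave

C is quadratic, so its Hessian is the constant matrix H = [[-6, 2, 0], [2, -6, 2], [0, 2, -4]].
Leading principal minors: -6, 32, -104.
Signs alternate −, +, − ⇒ H ≺ 0 ⇒ concave.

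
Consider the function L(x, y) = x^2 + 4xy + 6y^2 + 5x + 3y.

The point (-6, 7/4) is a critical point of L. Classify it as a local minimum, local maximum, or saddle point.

The Hessian of L is constant: H = [[2, 4], [4, 12]].
det(H) = 2·12 − 4² = 8.
det(H) > 0 and tr(H) = 14 > 0, so H is positive definite and the point is a local minimum.

local minimum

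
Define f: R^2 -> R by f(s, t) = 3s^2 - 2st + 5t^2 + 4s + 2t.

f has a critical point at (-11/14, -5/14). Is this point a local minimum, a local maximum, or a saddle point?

The Hessian of f is constant: H = [[6, -2], [-2, 10]].
det(H) = 6·10 − (-2)² = 56.
det(H) > 0 and tr(H) = 16 > 0, so H is positive definite and the point is a local minimum.

local minimum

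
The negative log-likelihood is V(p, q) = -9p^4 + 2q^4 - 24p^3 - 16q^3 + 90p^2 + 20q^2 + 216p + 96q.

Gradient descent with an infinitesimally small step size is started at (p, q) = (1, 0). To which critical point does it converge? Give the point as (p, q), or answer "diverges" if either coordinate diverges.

(-1, -1)

V is separable, so gradient descent decouples: p follows -∂V/∂p, q follows -∂V/∂q.
∂V/∂p = -36(p - 2)(p + 1)(p + 3); at p=1 this is 288, so p decreases.
∂V/∂q = 8(q - 4)(q - 3)(q + 1); at q=0 this is 96, so q decreases.
p converges to its nearest critical value -1 (a local min of the p-part); q converges to -1. The iterate converges to (-1, -1).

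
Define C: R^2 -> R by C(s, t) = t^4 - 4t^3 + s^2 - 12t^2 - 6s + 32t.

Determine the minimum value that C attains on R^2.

C(s,t) separates as P(s) + Q(t), so its minimum is min P + min Q.
P'(s) = 2s - 6 vanishes at s ∈ {3}; Q'(t) = 4(t - 4)(t - 1)(t + 2) vanishes at t ∈ {-2, 1, 4}.
Local minima of P (where P''>0): P(3)=-9. Local minima of Q: Q(-2)=-64, Q(4)=-64.
So the global minimum of C is P(3) + Q(-2) = -9 − 64 = -73, attained at (3, -2).

-73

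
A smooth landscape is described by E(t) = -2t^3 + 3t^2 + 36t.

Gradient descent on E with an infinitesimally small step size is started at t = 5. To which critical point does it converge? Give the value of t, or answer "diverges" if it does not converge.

E'(t) = -6(t - 3)(t + 2), so E'(5) = -84.
Gradient descent moves in the -E' direction, i.e. t is increasing.
There is no critical point above t=5, and E' keeps the same sign, so the iterate runs off to +∞.

diverges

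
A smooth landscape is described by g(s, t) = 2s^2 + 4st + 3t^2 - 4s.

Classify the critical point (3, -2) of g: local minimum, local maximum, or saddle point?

The Hessian of g is constant: H = [[4, 4], [4, 6]].
det(H) = 4·6 − 4² = 8.
det(H) > 0 and tr(H) = 10 > 0, so H is positive definite and the point is a local minimum.

local minimum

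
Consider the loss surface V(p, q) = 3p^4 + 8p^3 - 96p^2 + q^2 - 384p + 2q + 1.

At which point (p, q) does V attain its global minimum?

(4, -1)

V(p,q) separates as A(p) + B(q) + 1, so its minimum is min A + min B + 1.
A'(p) = 12(p - 4)(p + 2)(p + 4) vanishes at p ∈ {-4, -2, 4}; B'(q) = 2q + 2 vanishes at q ∈ {-1}.
Local minima of A (where A''>0): A(-4)=256, A(4)=-1792. Local minima of B: B(-1)=-1.
So the global minimum of V is A(4) + B(-1) + 1 = -1792 − 1 + 1 = -1792, attained at (4, -1).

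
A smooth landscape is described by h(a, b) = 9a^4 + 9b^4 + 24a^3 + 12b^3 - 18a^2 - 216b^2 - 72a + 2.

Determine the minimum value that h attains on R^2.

-1975

h(a,b) separates as P(a) + Q(b) + 2, so its minimum is min P + min Q + 2.
P'(a) = 36(a - 1)(a + 1)(a + 2) vanishes at a ∈ {-2, -1, 1}; Q'(b) = 36b(b - 3)(b + 4) vanishes at b ∈ {-4, 0, 3}.
Local minima of P (where P''>0): P(-2)=24, P(1)=-57. Local minima of Q: Q(-4)=-1920, Q(3)=-891.
So the global minimum of h is P(1) + Q(-4) + 2 = -57 − 1920 + 2 = -1975, attained at (1, -4).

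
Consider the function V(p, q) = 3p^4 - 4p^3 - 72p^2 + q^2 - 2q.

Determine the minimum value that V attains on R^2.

-641

V(p,q) separates as A(p) + B(q), so its minimum is min A + min B.
A'(p) = 12p(p - 4)(p + 3) vanishes at p ∈ {-3, 0, 4}; B'(q) = 2q - 2 vanishes at q ∈ {1}.
Local minima of A (where A''>0): A(-3)=-297, A(4)=-640. Local minima of B: B(1)=-1.
So the global minimum of V is A(4) + B(1) = -640 − 1 = -641, attained at (4, 1).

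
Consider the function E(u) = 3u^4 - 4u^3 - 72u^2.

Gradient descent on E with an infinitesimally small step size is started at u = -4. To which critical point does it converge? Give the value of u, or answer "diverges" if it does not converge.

E'(u) = 12u(u - 4)(u + 3), so E'(-4) = -384.
Gradient descent moves in the -E' direction, i.e. u is increasing.
The nearest critical point in that direction is u = -3, where E'' = 252 > 0 (a local minimum). The iterate converges there.

-3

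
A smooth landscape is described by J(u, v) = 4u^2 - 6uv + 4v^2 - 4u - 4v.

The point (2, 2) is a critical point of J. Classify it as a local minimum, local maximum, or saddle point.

local minimum

The Hessian of J is constant: H = [[8, -6], [-6, 8]].
det(H) = 8·8 − (-6)² = 28.
det(H) > 0 and tr(H) = 16 > 0, so H is positive definite and the point is a local minimum.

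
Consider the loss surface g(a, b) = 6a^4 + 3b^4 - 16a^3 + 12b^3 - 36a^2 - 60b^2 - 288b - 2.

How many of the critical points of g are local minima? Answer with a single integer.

g separates as a function of a plus a function of b, so ∇g=0 decouples.
∂g/∂a = 24a(a - 3)(a + 1) = 0 at a ∈ {-1, 0, 3}; ∂g/∂b = 12(b - 3)(b + 2)(b + 4) = 0 at b ∈ {-4, -2, 3}.
The Hessian is diagonal: diag(g_aa, g_bb). Second derivatives: g_aa(-1)=96, g_aa(0)=-72, g_aa(3)=288; g_bb(-4)=168, g_bb(-2)=-120, g_bb(3)=420.
Local minima occur where both diagonal entries positive: (-1, -4), (-1, 3), (3, -4), (3, 3). Count: 4.

4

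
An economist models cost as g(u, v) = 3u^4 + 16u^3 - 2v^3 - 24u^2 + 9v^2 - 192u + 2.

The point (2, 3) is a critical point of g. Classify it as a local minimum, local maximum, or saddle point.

The mixed partial ∂²g/∂u∂v is 0, so the Hessian at any point is diag(g_uu, g_vv) = diag(12(3u^2 + 8u - 4), 6(-2v + 3)).
At (2, 3): H = diag(288, -18).
The eigenvalues have opposite signs, so H is indefinite: a saddle point.

saddle point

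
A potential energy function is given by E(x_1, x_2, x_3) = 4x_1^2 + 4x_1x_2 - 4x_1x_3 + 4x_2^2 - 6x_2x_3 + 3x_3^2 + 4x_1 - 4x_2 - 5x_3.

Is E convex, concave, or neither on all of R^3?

E is quadratic, so its Hessian is the constant matrix H = [[8, 4, -4], [4, 8, -6], [-4, -6, 6]].
Leading principal minors: 8, 48, 64.
All positive ⇒ H ≻ 0 ⇒ convex.

convex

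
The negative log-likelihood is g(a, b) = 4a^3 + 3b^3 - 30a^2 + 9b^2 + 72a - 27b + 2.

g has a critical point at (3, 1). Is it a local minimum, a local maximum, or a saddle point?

The mixed partial ∂²g/∂a∂b is 0, so the Hessian at any point is diag(g_aa, g_bb) = diag(12(2a - 5), 18(b + 1)).
At (3, 1): H = diag(12, 36).
Both eigenvalues are positive, so H is positive definite: a local minimum.

local minimum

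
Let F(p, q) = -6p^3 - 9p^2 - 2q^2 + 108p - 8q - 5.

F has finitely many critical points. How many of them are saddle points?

F separates as a function of p plus a function of q, so ∇F=0 decouples.
∂F/∂p = -18(p - 2)(p + 3) = 0 at p ∈ {-3, 2}; ∂F/∂q = -4(q + 2) = 0 at q ∈ {-2}.
The Hessian is diagonal: diag(F_pp, F_qq). Second derivatives: F_pp(-3)=90, F_pp(2)=-90; F_qq(-2)=-4.
Saddle points occur where the two diagonal entries have opposite signs: (-3, -2). Count: 1.

1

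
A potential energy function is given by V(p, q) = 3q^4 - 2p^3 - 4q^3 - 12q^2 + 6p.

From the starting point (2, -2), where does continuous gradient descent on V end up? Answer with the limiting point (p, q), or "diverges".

diverges

V is separable, so gradient descent decouples: p follows -∂V/∂p, q follows -∂V/∂q.
∂V/∂p = -6(p - 1)(p + 1); at p=2 this is -18, so p increases.
∂V/∂q = 12q(q - 2)(q + 1); at q=-2 this is -96, so q increases.
The p-coordinate has no critical point in that direction and runs off to infinity.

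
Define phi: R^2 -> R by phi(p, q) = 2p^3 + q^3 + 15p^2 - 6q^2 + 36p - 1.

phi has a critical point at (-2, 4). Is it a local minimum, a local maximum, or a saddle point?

local minimum

The mixed partial ∂²phi/∂p∂q is 0, so the Hessian at any point is diag(phi_pp, phi_qq) = diag(6(2p + 5), 6(q - 2)).
At (-2, 4): H = diag(6, 12).
Both eigenvalues are positive, so H is positive definite: a local minimum.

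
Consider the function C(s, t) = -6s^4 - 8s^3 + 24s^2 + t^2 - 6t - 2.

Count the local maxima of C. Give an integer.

C separates as a function of s plus a function of t, so ∇C=0 decouples.
∂C/∂s = -24s(s - 1)(s + 2) = 0 at s ∈ {-2, 0, 1}; ∂C/∂t = 2(t - 3) = 0 at t ∈ {3}.
The Hessian is diagonal: diag(C_ss, C_tt). Second derivatives: C_ss(-2)=-144, C_ss(0)=48, C_ss(1)=-72; C_tt(3)=2.
Local maxima occur where both diagonal entries negative: none. Count: 0.

0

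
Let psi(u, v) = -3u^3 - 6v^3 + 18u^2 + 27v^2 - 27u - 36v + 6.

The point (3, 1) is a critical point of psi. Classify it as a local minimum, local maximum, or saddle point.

saddle point

The mixed partial ∂²psi/∂u∂v is 0, so the Hessian at any point is diag(psi_uu, psi_vv) = diag(18(-u + 2), 18(-2v + 3)).
At (3, 1): H = diag(-18, 18).
The eigenvalues have opposite signs, so H is indefinite: a saddle point.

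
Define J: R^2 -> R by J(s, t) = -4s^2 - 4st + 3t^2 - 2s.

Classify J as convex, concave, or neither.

neither

J is quadratic, so its Hessian is the constant matrix H = [[-8, -4], [-4, 6]].
det(H) = -64, tr(H) = -2.
det(H) < 0, so H is indefinite: neither convex nor concave.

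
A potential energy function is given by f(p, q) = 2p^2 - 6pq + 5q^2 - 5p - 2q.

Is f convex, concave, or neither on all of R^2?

convex

f is quadratic, so its Hessian is the constant matrix H = [[4, -6], [-6, 10]].
det(H) = 4, tr(H) = 14.
det(H) > 0 and tr(H) > 0, so H is positive definite everywhere: convex.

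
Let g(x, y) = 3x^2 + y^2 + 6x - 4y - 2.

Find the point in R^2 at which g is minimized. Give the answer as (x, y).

(-1, 2)

g(x,y) separates as P(x) + Q(y) − 2, so its minimum is min P + min Q − 2.
P'(x) = 6x + 6 vanishes at x ∈ {-1}; Q'(y) = 2y - 4 vanishes at y ∈ {2}.
Local minima of P (where P''>0): P(-1)=-3. Local minima of Q: Q(2)=-4.
So the global minimum of g is P(-1) + Q(2) − 2 = -3 − 4 − 2 = -9, attained at (-1, 2).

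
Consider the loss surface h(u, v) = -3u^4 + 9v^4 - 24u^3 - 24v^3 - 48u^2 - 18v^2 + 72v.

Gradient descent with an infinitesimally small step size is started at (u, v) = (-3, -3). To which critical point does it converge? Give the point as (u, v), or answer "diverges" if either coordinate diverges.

h is separable, so gradient descent decouples: u follows -∂h/∂u, v follows -∂h/∂v.
∂h/∂u = -12u(u + 2)(u + 4); at u=-3 this is -36, so u increases.
∂h/∂v = 36(v - 2)(v - 1)(v + 1); at v=-3 this is -1440, so v increases.
u converges to its nearest critical value -2 (a local min of the u-part); v converges to -1. The iterate converges to (-2, -1).

(-2, -1)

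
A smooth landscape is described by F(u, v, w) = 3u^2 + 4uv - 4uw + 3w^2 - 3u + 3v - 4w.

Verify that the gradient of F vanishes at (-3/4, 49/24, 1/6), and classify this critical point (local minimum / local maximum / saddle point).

saddle point

∇F = (6u + 4v - 4w - 3, 4u + 3, -4u + 6w - 4); substituting (-3/4, 49/24, 1/6) gives ∇F = (0, 0, 0), so (-3/4, 49/24, 1/6) is indeed a critical point.
The Hessian is constant: H = [[6, 4, -4], [4, 0, 0], [-4, 0, 6]].
Leading principal minors: Δ₁ = 6, Δ₂ = -16, Δ₃ = -96.
The minors fit neither the all-positive nor the alternating-sign pattern, so H is indefinite: a saddle point.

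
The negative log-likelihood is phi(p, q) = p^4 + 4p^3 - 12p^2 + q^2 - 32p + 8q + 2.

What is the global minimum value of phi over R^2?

-78

phi(p,q) separates as A(p) + B(q) + 2, so its minimum is min A + min B + 2.
A'(p) = 4(p - 2)(p + 1)(p + 4) vanishes at p ∈ {-4, -1, 2}; B'(q) = 2q + 8 vanishes at q ∈ {-4}.
Local minima of A (where A''>0): A(-4)=-64, A(2)=-64. Local minima of B: B(-4)=-16.
So the global minimum of phi is A(-4) + B(-4) + 2 = -64 − 16 + 2 = -78, attained at (-4, -4).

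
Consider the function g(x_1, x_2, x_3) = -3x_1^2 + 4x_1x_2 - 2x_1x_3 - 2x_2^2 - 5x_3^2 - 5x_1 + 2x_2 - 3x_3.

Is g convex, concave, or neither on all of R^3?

concave

g is quadratic, so its Hessian is the constant matrix H = [[-6, 4, -2], [4, -4, 0], [-2, 0, -10]].
Leading principal minors: -6, 8, -64.
Signs alternate −, +, − ⇒ H ≺ 0 ⇒ concave.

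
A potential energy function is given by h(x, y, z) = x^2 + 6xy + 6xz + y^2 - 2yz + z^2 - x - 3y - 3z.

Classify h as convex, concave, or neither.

h is quadratic, so its Hessian is the constant matrix H = [[2, 6, 6], [6, 2, -2], [6, -2, 2]].
Leading principal minors: 2, -32, -288.
Neither pattern holds ⇒ H is indefinite ⇒ neither convex nor concave.

neither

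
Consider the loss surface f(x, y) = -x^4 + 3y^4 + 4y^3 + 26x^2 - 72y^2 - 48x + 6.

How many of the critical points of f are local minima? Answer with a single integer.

f separates as a function of x plus a function of y, so ∇f=0 decouples.
∂f/∂x = -4(x - 3)(x - 1)(x + 4) = 0 at x ∈ {-4, 1, 3}; ∂f/∂y = 12y(y - 3)(y + 4) = 0 at y ∈ {-4, 0, 3}.
The Hessian is diagonal: diag(f_xx, f_yy). Second derivatives: f_xx(-4)=-140, f_xx(1)=40, f_xx(3)=-56; f_yy(-4)=336, f_yy(0)=-144, f_yy(3)=252.
Local minima occur where both diagonal entries positive: (1, -4), (1, 3). Count: 2.

2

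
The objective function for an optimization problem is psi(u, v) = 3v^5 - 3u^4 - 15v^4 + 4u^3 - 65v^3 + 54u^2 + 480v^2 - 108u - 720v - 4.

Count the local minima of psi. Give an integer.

2

psi separates as a function of u plus a function of v, so ∇psi=0 decouples.
∂psi/∂u = -12(u - 3)(u - 1)(u + 3) = 0 at u ∈ {-3, 1, 3}; ∂psi/∂v = 15(v - 4)(v - 3)(v - 1)(v + 4) = 0 at v ∈ {-4, 1, 3, 4}.
The Hessian is diagonal: diag(psi_uu, psi_vv). Second derivatives: psi_uu(-3)=-288, psi_uu(1)=96, psi_uu(3)=-144; psi_vv(-4)=-4200, psi_vv(1)=450, psi_vv(3)=-210, psi_vv(4)=360.
Local minima occur where both diagonal entries positive: (1, 1), (1, 4). Count: 2.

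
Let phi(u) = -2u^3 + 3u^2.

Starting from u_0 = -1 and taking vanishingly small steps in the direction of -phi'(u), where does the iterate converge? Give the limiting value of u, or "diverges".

phi'(u) = -6u(u - 1), so phi'(-1) = -12.
Gradient descent moves in the -phi' direction, i.e. u is increasing.
The nearest critical point in that direction is u = 0, where phi'' = 6 > 0 (a local minimum). The iterate converges there.

0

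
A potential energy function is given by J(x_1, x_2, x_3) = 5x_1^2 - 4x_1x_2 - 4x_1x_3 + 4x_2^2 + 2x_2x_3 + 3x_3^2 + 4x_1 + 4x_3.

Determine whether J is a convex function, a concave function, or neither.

J is quadratic, so its Hessian is the constant matrix H = [[10, -4, -4], [-4, 8, 2], [-4, 2, 6]].
Leading principal minors: 10, 64, 280.
All positive ⇒ H ≻ 0 ⇒ convex.

convex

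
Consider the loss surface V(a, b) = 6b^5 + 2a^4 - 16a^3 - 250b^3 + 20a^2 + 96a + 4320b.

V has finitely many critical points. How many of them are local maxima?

V separates as a function of a plus a function of b, so ∇V=0 decouples.
∂V/∂a = 8(a - 4)(a - 3)(a + 1) = 0 at a ∈ {-1, 3, 4}; ∂V/∂b = 30(b - 4)(b - 3)(b + 3)(b + 4) = 0 at b ∈ {-4, -3, 3, 4}.
The Hessian is diagonal: diag(V_aa, V_bb). Second derivatives: V_aa(-1)=160, V_aa(3)=-32, V_aa(4)=40; V_bb(-4)=-1680, V_bb(-3)=1260, V_bb(3)=-1260, V_bb(4)=1680.
Local maxima occur where both diagonal entries negative: (3, -4), (3, 3). Count: 2.

2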